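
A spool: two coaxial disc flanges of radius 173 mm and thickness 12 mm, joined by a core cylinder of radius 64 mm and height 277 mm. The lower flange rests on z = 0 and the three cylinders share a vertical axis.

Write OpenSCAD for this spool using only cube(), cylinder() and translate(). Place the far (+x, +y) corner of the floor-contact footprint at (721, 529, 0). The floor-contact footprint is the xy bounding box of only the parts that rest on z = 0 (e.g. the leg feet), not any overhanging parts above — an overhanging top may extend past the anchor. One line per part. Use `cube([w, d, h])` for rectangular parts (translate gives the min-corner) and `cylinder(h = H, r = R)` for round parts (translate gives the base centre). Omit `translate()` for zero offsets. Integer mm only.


translate([548, 356, 0]) cylinder(h = 12, r = 173);
translate([548, 356, 12]) cylinder(h = 277, r = 64);
translate([548, 356, 289]) cylinder(h = 12, r = 173);


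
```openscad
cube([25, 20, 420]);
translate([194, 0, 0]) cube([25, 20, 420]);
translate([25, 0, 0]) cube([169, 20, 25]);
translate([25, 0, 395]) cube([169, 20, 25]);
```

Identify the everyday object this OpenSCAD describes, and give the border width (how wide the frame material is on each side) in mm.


A picture frame. The border width is 25 mm.

Four thin pieces enclosing a rectangular opening — a picture frame. The two full-height stiles are 420 mm tall; the top rail sits at z = 395 and is 25 mm tall, so the border above the opening is 420 − 395 = 25 mm, matching the stile x-width.


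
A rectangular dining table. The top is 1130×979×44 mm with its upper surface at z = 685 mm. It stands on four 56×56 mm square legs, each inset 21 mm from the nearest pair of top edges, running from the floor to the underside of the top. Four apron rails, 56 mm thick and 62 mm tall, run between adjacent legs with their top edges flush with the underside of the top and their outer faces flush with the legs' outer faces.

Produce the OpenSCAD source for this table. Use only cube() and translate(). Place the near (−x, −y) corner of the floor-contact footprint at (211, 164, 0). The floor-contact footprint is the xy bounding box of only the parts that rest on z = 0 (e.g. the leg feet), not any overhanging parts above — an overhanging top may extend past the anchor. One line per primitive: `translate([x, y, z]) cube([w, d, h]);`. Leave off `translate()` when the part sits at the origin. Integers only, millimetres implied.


// leg_h = 685 - 44 = 641
// apron z = 641 - 62 = 579
translate([190, 143, 641]) cube([1130, 979, 44]);
translate([211, 164, 0]) cube([56, 56, 641]);
translate([1243, 164, 0]) cube([56, 56, 641]);
translate([211, 1045, 0]) cube([56, 56, 641]);
translate([1243, 1045, 0]) cube([56, 56, 641]);
translate([267, 164, 579]) cube([976, 56, 62]);
translate([267, 1045, 579]) cube([976, 56, 62]);
translate([211, 220, 579]) cube([56, 825, 62]);
translate([1243, 220, 579]) cube([56, 825, 62]);


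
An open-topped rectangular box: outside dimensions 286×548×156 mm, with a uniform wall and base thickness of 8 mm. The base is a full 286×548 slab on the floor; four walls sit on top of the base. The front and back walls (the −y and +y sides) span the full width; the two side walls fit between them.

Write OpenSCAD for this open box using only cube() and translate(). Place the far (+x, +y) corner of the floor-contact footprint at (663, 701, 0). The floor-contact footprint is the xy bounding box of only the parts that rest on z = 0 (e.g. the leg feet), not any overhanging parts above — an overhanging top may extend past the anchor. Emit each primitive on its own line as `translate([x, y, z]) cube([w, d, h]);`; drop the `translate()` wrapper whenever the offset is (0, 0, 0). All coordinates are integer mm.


translate([377, 153, 0]) cube([286, 548, 8]);
translate([377, 153, 8]) cube([286, 8, 148]);
translate([377, 693, 8]) cube([286, 8, 148]);
translate([377, 161, 8]) cube([8, 532, 148]);
translate([655, 161, 8]) cube([8, 532, 148]);


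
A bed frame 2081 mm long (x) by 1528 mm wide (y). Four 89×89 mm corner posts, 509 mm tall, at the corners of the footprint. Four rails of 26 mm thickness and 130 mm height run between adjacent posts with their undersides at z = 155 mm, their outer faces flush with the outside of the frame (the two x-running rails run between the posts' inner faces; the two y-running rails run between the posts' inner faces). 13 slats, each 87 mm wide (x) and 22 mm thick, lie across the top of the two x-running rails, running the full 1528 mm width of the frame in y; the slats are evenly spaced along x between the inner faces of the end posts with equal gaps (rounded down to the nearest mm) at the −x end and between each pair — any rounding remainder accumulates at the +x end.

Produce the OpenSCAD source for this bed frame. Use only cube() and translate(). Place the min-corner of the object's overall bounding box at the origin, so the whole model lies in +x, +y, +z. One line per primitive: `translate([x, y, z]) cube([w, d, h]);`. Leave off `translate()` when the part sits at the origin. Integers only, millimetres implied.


// slat z = rail_z + rail_h = 155 + 130 = 285
// slat gap = ⌊(1903 − 13·87) / 14⌋ = 55
cube([89, 89, 509]);
translate([0, 1439, 0]) cube([89, 89, 509]);
translate([1992, 0, 0]) cube([89, 89, 509]);
translate([1992, 1439, 0]) cube([89, 89, 509]);
translate([89, 0, 155]) cube([1903, 26, 130]);
translate([89, 1502, 155]) cube([1903, 26, 130]);
translate([0, 89, 155]) cube([26, 1350, 130]);
translate([2055, 89, 155]) cube([26, 1350, 130]);
translate([144, 0, 285]) cube([87, 1528, 22]);
translate([286, 0, 285]) cube([87, 1528, 22]);
translate([428, 0, 285]) cube([87, 1528, 22]);
translate([570, 0, 285]) cube([87, 1528, 22]);
translate([712, 0, 285]) cube([87, 1528, 22]);
translate([854, 0, 285]) cube([87, 1528, 22]);
translate([996, 0, 285]) cube([87, 1528, 22]);
translate([1138, 0, 285]) cube([87, 1528, 22]);
translate([1280, 0, 285]) cube([87, 1528, 22]);
translate([1422, 0, 285]) cube([87, 1528, 22]);
translate([1564, 0, 285]) cube([87, 1528, 22]);
translate([1706, 0, 285]) cube([87, 1528, 22]);
translate([1848, 0, 285]) cube([87, 1528, 22]);


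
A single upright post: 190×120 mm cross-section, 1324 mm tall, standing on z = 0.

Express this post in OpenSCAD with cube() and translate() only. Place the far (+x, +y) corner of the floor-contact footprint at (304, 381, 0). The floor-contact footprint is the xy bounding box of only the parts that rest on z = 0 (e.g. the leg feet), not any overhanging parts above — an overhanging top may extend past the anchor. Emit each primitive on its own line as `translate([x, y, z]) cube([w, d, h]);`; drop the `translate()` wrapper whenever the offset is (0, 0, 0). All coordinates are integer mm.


translate([114, 261, 0]) cube([190, 120, 1324]);


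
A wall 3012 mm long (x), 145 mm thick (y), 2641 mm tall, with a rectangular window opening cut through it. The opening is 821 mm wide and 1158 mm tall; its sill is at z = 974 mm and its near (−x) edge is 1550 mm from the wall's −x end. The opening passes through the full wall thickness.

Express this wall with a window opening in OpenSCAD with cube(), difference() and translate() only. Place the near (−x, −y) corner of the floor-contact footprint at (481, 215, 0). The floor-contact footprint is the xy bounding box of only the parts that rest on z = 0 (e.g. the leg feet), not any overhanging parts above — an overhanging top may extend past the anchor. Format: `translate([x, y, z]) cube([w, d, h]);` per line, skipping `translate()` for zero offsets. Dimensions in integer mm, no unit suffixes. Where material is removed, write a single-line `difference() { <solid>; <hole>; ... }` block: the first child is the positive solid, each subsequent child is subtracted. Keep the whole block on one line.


difference() { translate([481, 215, 0]) cube([3012, 145, 2641]); translate([2031, 215, 974]) cube([821, 145, 1158]); }


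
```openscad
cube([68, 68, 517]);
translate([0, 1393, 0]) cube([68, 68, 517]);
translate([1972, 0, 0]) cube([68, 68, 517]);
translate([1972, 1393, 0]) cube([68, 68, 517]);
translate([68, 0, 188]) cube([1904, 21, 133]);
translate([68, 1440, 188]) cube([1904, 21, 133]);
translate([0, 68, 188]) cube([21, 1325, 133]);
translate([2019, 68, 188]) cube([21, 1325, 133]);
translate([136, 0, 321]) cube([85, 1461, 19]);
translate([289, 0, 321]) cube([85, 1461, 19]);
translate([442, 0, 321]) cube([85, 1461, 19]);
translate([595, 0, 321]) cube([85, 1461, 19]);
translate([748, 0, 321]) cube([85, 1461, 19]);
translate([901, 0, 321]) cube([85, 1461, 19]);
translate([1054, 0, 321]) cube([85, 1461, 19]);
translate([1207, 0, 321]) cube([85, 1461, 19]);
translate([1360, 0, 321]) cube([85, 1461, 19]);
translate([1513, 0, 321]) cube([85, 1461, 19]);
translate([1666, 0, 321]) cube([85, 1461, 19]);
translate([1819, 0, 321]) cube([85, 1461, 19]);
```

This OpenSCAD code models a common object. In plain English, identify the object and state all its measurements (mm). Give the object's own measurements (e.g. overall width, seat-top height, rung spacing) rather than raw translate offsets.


A bed frame 2040 mm long (x) by 1461 mm wide (y). Four 68×68 mm corner posts, 517 mm tall, at the corners of the footprint. Four rails of 21 mm thickness and 133 mm height run between adjacent posts with their undersides at z = 188 mm, their outer faces flush with the outside of the frame (the two x-running rails run between the posts' inner faces; the two y-running rails run between the posts' inner faces). 12 slats, each 85 mm wide (x) and 19 mm thick, lie across the top of the two x-running rails, running the full 1461 mm width of the frame in y; along x they sit between the end posts with a 68 mm gap after the −x posts and between neighbouring slats and before the +x posts.


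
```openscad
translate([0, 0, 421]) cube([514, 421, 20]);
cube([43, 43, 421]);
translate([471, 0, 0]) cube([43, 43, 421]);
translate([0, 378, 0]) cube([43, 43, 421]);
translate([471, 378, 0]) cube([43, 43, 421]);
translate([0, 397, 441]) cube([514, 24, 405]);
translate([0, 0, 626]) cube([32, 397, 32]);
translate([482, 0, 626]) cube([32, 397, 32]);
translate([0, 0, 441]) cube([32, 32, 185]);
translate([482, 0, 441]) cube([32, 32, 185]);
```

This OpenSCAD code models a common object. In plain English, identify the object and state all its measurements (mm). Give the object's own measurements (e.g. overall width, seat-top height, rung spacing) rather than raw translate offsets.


A chair. The seat is a 514×421×20 mm slab with its top at z = 441 mm, on four 43×43 mm corner legs (flush with the seat edges, standing on z = 0). A flat backrest 24 mm thick, 405 mm tall, spans the full seat width and rises from the seat top along its +y edge, rear face flush with the rear of the seat. Two armrests of 32×32 mm section run along each side from the seat's front edge to the front of the backrest, top faces 217 mm above the seat top and outer faces flush with the seat's x-edges; a 32×32 mm post under the front of each armrest stands on the seat at the front corner.


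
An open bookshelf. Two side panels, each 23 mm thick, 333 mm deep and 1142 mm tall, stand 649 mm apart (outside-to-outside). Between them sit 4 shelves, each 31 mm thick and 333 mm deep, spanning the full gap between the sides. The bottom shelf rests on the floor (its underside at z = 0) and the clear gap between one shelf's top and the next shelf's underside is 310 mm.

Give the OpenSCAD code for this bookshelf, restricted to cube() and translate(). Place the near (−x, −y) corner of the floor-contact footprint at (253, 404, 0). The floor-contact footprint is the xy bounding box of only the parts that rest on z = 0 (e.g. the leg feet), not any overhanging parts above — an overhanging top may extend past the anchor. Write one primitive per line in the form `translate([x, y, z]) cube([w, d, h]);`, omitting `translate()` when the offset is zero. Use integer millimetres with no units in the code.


translate([253, 404, 0]) cube([23, 333, 1142]);
translate([879, 404, 0]) cube([23, 333, 1142]);
translate([276, 404, 0]) cube([603, 333, 31]);
translate([276, 404, 341]) cube([603, 333, 31]);
translate([276, 404, 682]) cube([603, 333, 31]);
translate([276, 404, 1023]) cube([603, 333, 31]);


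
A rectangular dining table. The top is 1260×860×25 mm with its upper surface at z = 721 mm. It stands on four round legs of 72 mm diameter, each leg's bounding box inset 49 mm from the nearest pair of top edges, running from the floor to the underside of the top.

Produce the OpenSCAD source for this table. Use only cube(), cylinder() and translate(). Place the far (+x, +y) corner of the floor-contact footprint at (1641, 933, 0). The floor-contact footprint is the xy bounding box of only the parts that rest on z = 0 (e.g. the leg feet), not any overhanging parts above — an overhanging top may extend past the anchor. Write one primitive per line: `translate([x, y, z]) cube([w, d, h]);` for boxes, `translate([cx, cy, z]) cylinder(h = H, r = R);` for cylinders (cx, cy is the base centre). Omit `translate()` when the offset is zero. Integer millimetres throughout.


translate([430, 122, 696]) cube([1260, 860, 25]);
translate([515, 207, 0]) cylinder(h = 696, r = 36);
translate([1605, 207, 0]) cylinder(h = 696, r = 36);
translate([515, 897, 0]) cylinder(h = 696, r = 36);
translate([1605, 897, 0]) cylinder(h = 696, r = 36);


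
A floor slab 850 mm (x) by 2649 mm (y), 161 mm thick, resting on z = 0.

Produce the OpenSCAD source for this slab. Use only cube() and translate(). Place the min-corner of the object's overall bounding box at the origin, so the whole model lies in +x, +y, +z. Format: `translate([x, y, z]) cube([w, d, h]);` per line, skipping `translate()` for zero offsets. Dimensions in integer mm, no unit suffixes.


cube([850, 2649, 161]);


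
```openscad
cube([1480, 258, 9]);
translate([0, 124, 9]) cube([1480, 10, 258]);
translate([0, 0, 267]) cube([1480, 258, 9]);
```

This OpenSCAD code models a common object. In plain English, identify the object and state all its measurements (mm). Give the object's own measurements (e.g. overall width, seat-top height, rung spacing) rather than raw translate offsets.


An I-beam lying along x, 1480 mm long. Overall section height 276 mm. Two flanges 258 mm wide (y) and 9 mm thick, one on the floor and one at the top; a web 10 mm thick runs between them, centred on the flange width.


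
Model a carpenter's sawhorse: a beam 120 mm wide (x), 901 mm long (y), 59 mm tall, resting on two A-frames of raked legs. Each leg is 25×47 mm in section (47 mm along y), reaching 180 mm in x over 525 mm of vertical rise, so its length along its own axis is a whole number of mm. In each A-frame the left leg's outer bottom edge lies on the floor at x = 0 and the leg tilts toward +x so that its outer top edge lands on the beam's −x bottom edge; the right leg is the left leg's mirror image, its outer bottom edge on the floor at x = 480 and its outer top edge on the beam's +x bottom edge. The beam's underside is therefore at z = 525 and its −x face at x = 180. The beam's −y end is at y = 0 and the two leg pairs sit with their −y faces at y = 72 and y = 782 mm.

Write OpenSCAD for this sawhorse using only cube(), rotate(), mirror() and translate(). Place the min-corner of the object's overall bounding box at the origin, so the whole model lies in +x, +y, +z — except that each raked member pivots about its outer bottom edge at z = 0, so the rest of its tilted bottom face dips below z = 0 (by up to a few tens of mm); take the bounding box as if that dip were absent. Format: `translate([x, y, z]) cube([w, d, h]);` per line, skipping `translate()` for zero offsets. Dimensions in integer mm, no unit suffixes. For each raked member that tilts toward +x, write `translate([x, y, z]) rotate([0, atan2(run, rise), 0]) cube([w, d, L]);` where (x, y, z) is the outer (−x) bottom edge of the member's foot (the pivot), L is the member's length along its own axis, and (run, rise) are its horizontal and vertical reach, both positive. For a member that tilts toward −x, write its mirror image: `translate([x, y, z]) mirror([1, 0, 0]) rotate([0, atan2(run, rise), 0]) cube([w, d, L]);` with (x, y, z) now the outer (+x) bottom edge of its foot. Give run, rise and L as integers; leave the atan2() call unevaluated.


translate([180, 0, 525]) cube([120, 901, 59]);
translate([0, 72, 0]) rotate([0, atan2(180, 525), 0]) cube([25, 47, 555]);
translate([480, 72, 0]) mirror([1, 0, 0]) rotate([0, atan2(180, 525), 0]) cube([25, 47, 555]);
translate([0, 782, 0]) rotate([0, atan2(180, 525), 0]) cube([25, 47, 555]);
translate([480, 782, 0]) mirror([1, 0, 0]) rotate([0, atan2(180, 525), 0]) cube([25, 47, 555]);


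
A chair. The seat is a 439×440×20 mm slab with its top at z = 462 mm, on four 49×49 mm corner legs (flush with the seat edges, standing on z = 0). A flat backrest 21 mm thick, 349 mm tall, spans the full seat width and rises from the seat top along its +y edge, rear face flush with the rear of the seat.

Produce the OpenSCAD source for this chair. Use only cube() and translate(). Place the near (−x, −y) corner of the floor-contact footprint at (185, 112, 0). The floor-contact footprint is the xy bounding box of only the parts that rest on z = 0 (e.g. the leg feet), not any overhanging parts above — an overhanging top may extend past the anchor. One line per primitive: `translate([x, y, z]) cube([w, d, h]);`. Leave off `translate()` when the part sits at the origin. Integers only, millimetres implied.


translate([185, 112, 442]) cube([439, 440, 20]);
translate([185, 112, 0]) cube([49, 49, 442]);
translate([575, 112, 0]) cube([49, 49, 442]);
translate([185, 503, 0]) cube([49, 49, 442]);
translate([575, 503, 0]) cube([49, 49, 442]);
translate([185, 531, 462]) cube([439, 21, 349]);


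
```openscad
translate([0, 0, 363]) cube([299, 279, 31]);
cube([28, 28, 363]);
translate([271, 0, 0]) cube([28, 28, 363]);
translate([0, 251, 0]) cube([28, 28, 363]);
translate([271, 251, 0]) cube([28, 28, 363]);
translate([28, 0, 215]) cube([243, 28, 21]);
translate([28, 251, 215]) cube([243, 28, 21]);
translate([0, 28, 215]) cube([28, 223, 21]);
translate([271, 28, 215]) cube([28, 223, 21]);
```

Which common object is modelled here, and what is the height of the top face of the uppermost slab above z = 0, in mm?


A stool. The seat height is 394 mm.

A 299×279×31 slab at z = 363 on four corner posts — a stool. The seat top is 363 + 31 = 394 mm.


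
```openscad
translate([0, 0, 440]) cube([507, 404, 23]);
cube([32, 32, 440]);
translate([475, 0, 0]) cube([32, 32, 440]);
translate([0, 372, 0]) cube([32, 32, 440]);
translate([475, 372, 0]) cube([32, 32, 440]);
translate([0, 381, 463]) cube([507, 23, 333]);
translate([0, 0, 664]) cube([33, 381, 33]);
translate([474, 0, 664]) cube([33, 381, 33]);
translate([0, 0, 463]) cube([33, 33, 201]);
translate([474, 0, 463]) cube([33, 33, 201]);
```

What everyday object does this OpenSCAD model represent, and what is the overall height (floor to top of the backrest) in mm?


A chair. The overall height is 796 mm.

A slab on four corner posts with a tall panel at the back — a chair. The seat slab sits at z = 440 with thickness 23, and the 333 mm backrest starts at the seat top, so the overall height is 440 + 23 + 333 = 796 mm.


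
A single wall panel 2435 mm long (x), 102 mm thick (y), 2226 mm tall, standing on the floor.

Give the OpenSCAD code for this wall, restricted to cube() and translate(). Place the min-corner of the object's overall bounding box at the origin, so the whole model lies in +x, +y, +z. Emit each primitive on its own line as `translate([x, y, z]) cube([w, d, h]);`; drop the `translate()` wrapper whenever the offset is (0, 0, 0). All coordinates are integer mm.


cube([2435, 102, 2226]);


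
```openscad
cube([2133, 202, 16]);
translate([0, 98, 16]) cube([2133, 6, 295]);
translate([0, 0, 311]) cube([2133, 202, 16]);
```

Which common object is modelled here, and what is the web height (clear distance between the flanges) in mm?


An I-beam. The web height is 295 mm.

Two wide flanges with a thin centred web — an I-beam. Overall 327 mm minus two 16 mm flanges gives a web of 327 − 2·16 = 295 mm.


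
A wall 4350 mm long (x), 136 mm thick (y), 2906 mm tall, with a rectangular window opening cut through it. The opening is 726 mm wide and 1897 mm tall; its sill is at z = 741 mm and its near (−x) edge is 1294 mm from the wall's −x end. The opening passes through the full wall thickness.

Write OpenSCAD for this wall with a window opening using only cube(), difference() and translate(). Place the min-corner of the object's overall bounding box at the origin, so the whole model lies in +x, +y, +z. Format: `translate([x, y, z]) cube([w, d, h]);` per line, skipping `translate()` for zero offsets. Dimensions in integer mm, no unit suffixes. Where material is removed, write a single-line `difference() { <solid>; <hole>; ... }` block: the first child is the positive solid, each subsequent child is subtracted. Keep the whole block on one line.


difference() { cube([4350, 136, 2906]); translate([1294, 0, 741]) cube([726, 136, 1897]); }


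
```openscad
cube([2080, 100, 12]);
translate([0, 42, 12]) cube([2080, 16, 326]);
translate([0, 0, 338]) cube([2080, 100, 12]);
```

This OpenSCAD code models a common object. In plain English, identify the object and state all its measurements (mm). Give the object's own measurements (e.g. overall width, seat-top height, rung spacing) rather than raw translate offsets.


An I-beam lying along x, 2080 mm long. Overall section height 350 mm. Two flanges 100 mm wide (y) and 12 mm thick, one on the floor and one at the top; a web 16 mm thick runs between them, centred on the flange width.


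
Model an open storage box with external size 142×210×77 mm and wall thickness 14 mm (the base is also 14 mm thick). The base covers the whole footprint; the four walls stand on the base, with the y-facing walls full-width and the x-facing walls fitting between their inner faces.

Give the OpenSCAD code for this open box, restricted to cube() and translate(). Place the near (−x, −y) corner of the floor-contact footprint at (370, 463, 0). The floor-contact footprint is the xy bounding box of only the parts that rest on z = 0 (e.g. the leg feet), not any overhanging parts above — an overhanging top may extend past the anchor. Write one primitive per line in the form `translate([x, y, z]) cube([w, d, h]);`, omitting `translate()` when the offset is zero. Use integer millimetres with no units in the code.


translate([370, 463, 0]) cube([142, 210, 14]);
translate([370, 463, 14]) cube([142, 14, 63]);
translate([370, 659, 14]) cube([142, 14, 63]);
translate([370, 477, 14]) cube([14, 182, 63]);
translate([498, 477, 14]) cube([14, 182, 63]);


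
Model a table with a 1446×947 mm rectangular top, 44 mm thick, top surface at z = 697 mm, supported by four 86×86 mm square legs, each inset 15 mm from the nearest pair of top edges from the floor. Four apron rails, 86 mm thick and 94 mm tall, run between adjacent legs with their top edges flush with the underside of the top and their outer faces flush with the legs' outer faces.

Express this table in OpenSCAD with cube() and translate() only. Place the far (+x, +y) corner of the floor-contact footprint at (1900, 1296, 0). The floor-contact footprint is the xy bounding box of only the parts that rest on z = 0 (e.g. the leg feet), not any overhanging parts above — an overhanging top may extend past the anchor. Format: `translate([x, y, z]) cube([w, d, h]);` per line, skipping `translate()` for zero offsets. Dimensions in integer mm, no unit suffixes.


translate([469, 364, 653]) cube([1446, 947, 44]);
translate([484, 379, 0]) cube([86, 86, 653]);
translate([1814, 379, 0]) cube([86, 86, 653]);
translate([484, 1210, 0]) cube([86, 86, 653]);
translate([1814, 1210, 0]) cube([86, 86, 653]);
translate([570, 379, 559]) cube([1244, 86, 94]);
translate([570, 1210, 559]) cube([1244, 86, 94]);
translate([484, 465, 559]) cube([86, 745, 94]);
translate([1814, 465, 559]) cube([86, 745, 94]);


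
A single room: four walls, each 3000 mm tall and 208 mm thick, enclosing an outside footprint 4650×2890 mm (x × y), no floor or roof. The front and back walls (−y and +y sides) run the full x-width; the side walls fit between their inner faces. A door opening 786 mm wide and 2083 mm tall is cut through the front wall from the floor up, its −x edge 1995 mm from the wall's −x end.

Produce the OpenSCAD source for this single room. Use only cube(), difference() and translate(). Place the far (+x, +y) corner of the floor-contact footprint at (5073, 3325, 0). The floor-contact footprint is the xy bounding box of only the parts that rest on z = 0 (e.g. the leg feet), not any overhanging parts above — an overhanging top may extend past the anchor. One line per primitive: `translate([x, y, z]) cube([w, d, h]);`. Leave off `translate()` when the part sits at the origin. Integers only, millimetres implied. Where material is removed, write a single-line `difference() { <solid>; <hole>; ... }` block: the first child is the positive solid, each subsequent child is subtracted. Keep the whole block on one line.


difference() { translate([423, 435, 0]) cube([4650, 208, 3000]); translate([2418, 435, 0]) cube([786, 208, 2083]); }
translate([423, 3117, 0]) cube([4650, 208, 3000]);
translate([423, 643, 0]) cube([208, 2474, 3000]);
translate([4865, 643, 0]) cube([208, 2474, 3000]);


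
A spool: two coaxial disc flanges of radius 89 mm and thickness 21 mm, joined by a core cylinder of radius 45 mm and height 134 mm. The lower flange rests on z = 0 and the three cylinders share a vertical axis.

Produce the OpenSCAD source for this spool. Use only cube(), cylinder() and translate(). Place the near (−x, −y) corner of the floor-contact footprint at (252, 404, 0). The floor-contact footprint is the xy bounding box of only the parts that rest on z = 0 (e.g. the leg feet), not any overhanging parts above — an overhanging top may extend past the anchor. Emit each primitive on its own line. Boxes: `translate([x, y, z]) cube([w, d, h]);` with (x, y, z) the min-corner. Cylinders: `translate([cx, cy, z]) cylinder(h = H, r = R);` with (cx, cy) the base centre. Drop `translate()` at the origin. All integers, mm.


translate([341, 493, 0]) cylinder(h = 21, r = 89);
translate([341, 493, 21]) cylinder(h = 134, r = 45);
translate([341, 493, 155]) cylinder(h = 21, r = 89);


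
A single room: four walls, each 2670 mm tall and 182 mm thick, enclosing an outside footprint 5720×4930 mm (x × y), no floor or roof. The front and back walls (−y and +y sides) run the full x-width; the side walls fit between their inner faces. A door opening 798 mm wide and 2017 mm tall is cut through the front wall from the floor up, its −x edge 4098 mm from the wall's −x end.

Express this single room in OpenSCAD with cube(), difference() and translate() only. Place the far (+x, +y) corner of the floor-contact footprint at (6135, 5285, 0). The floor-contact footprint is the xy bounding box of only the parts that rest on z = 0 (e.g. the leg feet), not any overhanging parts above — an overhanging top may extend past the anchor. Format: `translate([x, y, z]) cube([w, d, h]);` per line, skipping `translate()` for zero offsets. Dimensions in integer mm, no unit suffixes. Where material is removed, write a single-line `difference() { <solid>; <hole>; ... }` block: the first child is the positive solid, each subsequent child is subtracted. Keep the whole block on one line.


difference() { translate([415, 355, 0]) cube([5720, 182, 2670]); translate([4513, 355, 0]) cube([798, 182, 2017]); }
translate([415, 5103, 0]) cube([5720, 182, 2670]);
translate([415, 537, 0]) cube([182, 4566, 2670]);
translate([5953, 537, 0]) cube([182, 4566, 2670]);


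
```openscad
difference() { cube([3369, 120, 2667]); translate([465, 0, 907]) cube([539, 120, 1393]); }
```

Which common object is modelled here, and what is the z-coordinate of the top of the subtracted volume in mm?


A wall with a window opening. The window head height is 2300 mm.

A wall with a rectangular opening subtracted — a window. Sill at z = 907, opening 1393 mm tall, so the head is at 907 + 1393 = 2300 mm.


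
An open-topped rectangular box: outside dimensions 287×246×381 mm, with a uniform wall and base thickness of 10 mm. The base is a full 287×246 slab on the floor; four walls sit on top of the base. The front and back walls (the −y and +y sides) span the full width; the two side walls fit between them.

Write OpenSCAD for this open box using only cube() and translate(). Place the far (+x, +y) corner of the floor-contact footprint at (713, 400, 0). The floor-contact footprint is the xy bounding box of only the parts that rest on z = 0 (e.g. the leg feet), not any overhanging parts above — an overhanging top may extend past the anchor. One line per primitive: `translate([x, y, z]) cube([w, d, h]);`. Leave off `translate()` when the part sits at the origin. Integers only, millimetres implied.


translate([426, 154, 0]) cube([287, 246, 10]);
translate([426, 154, 10]) cube([287, 10, 371]);
translate([426, 390, 10]) cube([287, 10, 371]);
translate([426, 164, 10]) cube([10, 226, 371]);
translate([703, 164, 10]) cube([10, 226, 371]);


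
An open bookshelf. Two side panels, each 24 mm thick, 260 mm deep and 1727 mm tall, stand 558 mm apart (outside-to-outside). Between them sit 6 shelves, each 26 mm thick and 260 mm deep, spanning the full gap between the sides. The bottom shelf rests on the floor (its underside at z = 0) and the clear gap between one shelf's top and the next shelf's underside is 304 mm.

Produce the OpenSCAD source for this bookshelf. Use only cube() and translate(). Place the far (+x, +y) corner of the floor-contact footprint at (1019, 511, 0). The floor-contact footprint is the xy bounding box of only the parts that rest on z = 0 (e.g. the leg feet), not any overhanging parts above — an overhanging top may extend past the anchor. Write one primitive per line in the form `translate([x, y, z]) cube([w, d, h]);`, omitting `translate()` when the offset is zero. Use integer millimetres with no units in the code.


translate([461, 251, 0]) cube([24, 260, 1727]);
translate([995, 251, 0]) cube([24, 260, 1727]);
translate([485, 251, 0]) cube([510, 260, 26]);
translate([485, 251, 330]) cube([510, 260, 26]);
translate([485, 251, 660]) cube([510, 260, 26]);
translate([485, 251, 990]) cube([510, 260, 26]);
translate([485, 251, 1320]) cube([510, 260, 26]);
translate([485, 251, 1650]) cube([510, 260, 26]);


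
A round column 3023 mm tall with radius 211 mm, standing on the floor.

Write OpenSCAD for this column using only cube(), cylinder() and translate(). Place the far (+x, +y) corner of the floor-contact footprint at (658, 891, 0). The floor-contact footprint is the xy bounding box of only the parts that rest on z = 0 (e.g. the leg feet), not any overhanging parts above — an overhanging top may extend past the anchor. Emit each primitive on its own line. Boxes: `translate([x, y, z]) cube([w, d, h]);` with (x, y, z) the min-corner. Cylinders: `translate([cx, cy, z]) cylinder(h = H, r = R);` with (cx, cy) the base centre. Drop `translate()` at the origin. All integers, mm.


translate([447, 680, 0]) cylinder(h = 3023, r = 211);


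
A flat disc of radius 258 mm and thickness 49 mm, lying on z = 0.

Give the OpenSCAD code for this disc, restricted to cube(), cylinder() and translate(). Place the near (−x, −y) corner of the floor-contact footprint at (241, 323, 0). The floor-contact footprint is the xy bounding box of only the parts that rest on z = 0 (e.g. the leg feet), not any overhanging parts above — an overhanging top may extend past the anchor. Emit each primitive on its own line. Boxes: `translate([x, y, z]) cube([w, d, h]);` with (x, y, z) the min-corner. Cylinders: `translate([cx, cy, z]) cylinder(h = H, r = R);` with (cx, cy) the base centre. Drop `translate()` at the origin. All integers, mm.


translate([499, 581, 0]) cylinder(h = 49, r = 258);


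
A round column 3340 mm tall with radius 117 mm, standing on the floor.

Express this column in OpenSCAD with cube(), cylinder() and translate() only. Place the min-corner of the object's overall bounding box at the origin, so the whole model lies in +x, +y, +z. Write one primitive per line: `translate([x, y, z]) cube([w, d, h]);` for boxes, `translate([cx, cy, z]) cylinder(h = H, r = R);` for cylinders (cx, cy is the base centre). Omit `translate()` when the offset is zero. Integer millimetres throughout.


translate([117, 117, 0]) cylinder(h = 3340, r = 117);


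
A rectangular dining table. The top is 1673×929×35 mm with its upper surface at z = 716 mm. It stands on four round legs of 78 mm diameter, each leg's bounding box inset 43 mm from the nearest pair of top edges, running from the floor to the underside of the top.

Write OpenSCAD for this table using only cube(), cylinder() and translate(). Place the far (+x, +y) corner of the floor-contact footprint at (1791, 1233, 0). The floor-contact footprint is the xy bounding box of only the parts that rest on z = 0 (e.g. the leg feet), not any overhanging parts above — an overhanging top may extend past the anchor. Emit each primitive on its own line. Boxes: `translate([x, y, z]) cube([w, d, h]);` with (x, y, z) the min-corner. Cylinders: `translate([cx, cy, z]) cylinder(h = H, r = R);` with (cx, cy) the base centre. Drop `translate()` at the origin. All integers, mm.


translate([161, 347, 681]) cube([1673, 929, 35]);
translate([243, 429, 0]) cylinder(h = 681, r = 39);
translate([1752, 429, 0]) cylinder(h = 681, r = 39);
translate([243, 1194, 0]) cylinder(h = 681, r = 39);
translate([1752, 1194, 0]) cylinder(h = 681, r = 39);


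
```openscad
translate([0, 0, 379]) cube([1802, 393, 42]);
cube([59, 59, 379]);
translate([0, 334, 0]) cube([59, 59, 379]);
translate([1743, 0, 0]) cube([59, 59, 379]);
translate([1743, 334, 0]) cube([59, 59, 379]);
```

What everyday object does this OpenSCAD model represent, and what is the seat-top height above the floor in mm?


A bench. The seat-top height is 421 mm.

A long slab on four corner posts — a bench. The slab sits at z = 379 with thickness 42, so the top is 379 + 42 = 421 mm.


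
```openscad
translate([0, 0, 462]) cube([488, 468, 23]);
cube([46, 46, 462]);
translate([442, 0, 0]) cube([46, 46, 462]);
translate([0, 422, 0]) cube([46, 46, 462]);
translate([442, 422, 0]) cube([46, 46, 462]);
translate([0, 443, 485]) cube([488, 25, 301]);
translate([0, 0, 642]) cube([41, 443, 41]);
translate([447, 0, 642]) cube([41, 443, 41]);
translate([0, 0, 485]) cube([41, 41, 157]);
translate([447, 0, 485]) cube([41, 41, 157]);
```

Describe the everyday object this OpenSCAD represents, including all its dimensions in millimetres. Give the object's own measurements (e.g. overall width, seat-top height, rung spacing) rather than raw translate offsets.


A chair. The seat is a 488×468×23 mm slab with its top at z = 485 mm, on four 46×46 mm corner legs (flush with the seat edges, standing on z = 0). A flat backrest 25 mm thick, 301 mm tall, spans the full seat width and rises from the seat top along its +y edge, rear face flush with the rear of the seat. Two armrests of 41×41 mm section run along each side from the seat's front edge to the front of the backrest, top faces 198 mm above the seat top and outer faces flush with the seat's x-edges; a 41×41 mm post under the front of each armrest stands on the seat at the front corner.


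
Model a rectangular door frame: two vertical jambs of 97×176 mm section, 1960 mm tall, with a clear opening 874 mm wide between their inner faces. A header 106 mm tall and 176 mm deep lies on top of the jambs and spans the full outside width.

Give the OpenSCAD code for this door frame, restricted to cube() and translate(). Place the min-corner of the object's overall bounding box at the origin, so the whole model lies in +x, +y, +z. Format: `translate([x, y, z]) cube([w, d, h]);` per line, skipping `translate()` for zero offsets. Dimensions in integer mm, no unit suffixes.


cube([97, 176, 1960]);
translate([971, 0, 0]) cube([97, 176, 1960]);
translate([0, 0, 1960]) cube([1068, 176, 106]);


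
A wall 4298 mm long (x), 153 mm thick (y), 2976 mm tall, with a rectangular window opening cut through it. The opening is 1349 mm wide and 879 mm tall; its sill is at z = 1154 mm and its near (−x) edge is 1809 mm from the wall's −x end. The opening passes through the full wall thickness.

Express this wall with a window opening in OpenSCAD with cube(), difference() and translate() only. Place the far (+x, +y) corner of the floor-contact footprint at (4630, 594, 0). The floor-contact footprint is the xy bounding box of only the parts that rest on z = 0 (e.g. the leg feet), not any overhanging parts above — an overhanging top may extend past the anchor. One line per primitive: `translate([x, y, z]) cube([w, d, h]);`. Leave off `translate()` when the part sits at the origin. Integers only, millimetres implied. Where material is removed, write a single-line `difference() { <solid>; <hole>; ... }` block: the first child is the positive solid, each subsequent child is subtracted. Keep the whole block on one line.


difference() { translate([332, 441, 0]) cube([4298, 153, 2976]); translate([2141, 441, 1154]) cube([1349, 153, 879]); }


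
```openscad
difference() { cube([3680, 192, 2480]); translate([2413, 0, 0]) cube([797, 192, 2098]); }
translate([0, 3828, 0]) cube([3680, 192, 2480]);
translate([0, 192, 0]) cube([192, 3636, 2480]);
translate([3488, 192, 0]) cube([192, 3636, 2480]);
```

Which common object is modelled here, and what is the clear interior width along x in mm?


A single room. The interior width is 3296 mm.

Four walls enclosing a rectangle with a door in the front wall — a room. Outside width 3680 minus two 192 mm walls gives 3296 mm.


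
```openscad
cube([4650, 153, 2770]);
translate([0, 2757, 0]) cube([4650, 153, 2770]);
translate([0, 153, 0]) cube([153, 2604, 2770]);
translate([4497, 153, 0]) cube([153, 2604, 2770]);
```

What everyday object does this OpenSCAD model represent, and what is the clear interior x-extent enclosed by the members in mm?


A house (or room) frame. The interior width is 4344 mm.

Four 2770 mm walls enclosing a rectangle with no floor or roof — a room or house frame. Outside width is 4650 mm and wall thickness is 153 mm, so the interior width is 4650 − 2 × 153 = 4344 mm.


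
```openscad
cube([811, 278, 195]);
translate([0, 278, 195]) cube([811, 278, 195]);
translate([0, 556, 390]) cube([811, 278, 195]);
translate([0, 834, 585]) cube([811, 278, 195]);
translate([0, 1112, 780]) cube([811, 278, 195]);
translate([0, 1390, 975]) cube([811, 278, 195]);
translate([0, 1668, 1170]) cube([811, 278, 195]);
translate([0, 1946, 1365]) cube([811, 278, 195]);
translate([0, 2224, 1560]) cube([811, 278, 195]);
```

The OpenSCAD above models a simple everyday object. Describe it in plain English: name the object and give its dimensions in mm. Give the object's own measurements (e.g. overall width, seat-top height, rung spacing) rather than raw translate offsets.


A straight staircase of 9 solid steps. Each step is 811 mm wide (x), 278 mm deep (y, the going) and 195 mm tall (the rise). The first step rests on the floor; each subsequent step sits one going further in +y and one rise higher in +z, directly behind and above the previous step with no overlap.


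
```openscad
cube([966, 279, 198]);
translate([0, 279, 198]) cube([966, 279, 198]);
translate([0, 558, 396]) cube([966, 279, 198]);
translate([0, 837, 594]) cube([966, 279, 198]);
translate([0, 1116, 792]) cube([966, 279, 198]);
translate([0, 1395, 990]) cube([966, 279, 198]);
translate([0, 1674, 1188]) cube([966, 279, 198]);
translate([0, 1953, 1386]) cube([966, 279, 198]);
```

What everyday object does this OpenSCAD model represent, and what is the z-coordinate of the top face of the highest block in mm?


A staircase. The total rise is 1584 mm.

8 identical blocks, each offset up and back from the previous — a staircase. Each step is 198 mm tall and there are 8 of them, so the total rise is 8 × 198 = 1584 mm.
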